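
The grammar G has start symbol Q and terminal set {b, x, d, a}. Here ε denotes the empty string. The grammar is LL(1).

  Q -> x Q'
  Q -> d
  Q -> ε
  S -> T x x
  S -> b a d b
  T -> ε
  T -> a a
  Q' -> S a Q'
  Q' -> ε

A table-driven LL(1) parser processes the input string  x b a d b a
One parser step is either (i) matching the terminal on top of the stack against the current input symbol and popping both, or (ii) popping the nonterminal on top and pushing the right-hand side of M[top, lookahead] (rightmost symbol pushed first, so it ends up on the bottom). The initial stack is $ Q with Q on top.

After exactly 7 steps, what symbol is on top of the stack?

step 1: stack=$ Q  input=x b a d b a $  — expand Q -> x Q'
step 2: stack=$ Q' x  input=x b a d b a $  — match x
step 3: stack=$ Q'  input=b a d b a $  — expand Q' -> S a Q'
step 4: stack=$ Q' a S  input=b a d b a $  — expand S -> b a d b
step 5: stack=$ Q' a b d a b  input=b a d b a $  — match b
step 6: stack=$ Q' a b d a  input=a d b a $  — match a
step 7: stack=$ Q' a b d  input=d b a $  — match d
Stack after step 7: $ Q' a b (top = b).

b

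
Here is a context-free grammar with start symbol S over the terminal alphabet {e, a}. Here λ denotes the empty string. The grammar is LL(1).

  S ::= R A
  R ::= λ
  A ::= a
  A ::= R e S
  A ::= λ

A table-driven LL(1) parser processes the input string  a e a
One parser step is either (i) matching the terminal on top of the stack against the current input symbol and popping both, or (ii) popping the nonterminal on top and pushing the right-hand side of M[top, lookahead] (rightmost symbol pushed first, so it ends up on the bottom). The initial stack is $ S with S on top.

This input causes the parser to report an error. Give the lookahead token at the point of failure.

     Stack  Input    Action
  1  $ S    a e a $  expand S ::= R A
  2  $ A R  a e a $  expand R ::= λ
  3  $ A    a e a $  expand A ::= a
  4  $ a    a e a $  match a
  5  $      e a $    error: stack empty but input remains

e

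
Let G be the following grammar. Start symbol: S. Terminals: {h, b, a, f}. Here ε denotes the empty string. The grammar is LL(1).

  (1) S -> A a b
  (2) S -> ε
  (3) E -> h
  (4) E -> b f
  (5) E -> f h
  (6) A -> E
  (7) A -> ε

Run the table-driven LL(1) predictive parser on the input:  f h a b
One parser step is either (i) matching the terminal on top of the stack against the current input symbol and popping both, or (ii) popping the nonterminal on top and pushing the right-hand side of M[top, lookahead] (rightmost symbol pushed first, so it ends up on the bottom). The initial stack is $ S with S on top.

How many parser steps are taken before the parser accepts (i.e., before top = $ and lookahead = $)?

7

     Stack      Input      Action
  1  $ S        f h a b $  expand S -> A a b
  2  $ b a A    f h a b $  expand A -> E
  3  $ b a E    f h a b $  expand E -> f h
  4  $ b a h f  f h a b $  match f
  5  $ b a h    h a b $    match h
  6  $ b a      a b $      match a
  7  $ b        b $        match b
Accept reached after 7 steps.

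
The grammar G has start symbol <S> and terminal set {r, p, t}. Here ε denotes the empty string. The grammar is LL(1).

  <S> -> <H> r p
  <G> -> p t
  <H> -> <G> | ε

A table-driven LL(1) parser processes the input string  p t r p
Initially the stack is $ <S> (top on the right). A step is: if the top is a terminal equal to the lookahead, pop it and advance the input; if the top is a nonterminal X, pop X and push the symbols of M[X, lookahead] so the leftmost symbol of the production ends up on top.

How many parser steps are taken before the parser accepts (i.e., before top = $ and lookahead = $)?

7

step 1: stack=$ <S>  input=p t r p $  — expand <S> -> <H> r p
step 2: stack=$ p r <H>  input=p t r p $  — expand <H> -> <G>
step 3: stack=$ p r <G>  input=p t r p $  — expand <G> -> p t
step 4: stack=$ p r t p  input=p t r p $  — match p
step 5: stack=$ p r t  input=t r p $  — match t
step 6: stack=$ p r  input=r p $  — match r
step 7: stack=$ p  input=p $  — match p
Accept reached after 7 steps.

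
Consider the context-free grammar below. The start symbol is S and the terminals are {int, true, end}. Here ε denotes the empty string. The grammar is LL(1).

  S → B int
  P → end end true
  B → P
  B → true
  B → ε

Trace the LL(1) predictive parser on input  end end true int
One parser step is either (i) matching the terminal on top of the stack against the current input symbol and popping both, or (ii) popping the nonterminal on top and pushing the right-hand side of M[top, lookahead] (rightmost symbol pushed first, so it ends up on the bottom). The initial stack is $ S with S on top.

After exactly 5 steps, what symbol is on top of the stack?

step 1: stack=$ S  input=end end true int $  — expand S → B int
step 2: stack=$ int B  input=end end true int $  — expand B → P
step 3: stack=$ int P  input=end end true int $  — expand P → end end true
step 4: stack=$ int true end end  input=end end true int $  — match end
step 5: stack=$ int true end  input=end true int $  — match end
Stack after step 5: $ int true (top = true).

true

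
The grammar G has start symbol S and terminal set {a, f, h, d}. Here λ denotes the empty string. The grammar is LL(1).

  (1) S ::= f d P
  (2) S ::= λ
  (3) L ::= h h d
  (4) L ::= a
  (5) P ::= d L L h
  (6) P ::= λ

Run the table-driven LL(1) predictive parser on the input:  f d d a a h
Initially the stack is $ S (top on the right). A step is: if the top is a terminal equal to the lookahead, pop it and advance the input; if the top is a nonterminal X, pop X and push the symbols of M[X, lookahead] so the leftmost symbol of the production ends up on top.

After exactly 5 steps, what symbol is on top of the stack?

L

step 1: stack=$ S  input=f d d a a h $  — expand S ::= f d P
step 2: stack=$ P d f  input=f d d a a h $  — match f
step 3: stack=$ P d  input=d d a a h $  — match d
step 4: stack=$ P  input=d a a h $  — expand P ::= d L L h
step 5: stack=$ h L L d  input=d a a h $  — match d
Stack after step 5: $ h L L (top = L).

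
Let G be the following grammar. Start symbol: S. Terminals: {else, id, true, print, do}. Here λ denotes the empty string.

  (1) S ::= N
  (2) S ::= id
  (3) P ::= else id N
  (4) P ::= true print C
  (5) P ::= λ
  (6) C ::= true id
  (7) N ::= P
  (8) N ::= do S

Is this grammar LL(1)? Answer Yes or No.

FIRST(S) = {λ, do, else, id, true}
FIRST(P) = {λ, else, true}
FIRST(C) = {true}
FIRST(N) = {λ, do, else, true}
FOLLOW(S) = {$}
FOLLOW(P) = {$}
FOLLOW(C) = {$}
FOLLOW(N) = {$}
Each cell of M receives at most one production.

Yes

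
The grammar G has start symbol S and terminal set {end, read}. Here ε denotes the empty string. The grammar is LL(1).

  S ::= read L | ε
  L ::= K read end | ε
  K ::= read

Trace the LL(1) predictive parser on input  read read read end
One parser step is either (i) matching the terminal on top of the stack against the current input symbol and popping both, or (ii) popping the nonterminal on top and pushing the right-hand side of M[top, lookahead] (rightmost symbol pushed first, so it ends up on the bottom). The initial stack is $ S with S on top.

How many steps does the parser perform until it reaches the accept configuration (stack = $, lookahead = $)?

     Stack            Input                 Action
  1  $ S              read read read end $  expand S ::= read L
  2  $ L read         read read read end $  match read
  3  $ L              read read end $       expand L ::= K read end
  4  $ end read K     read read end $       expand K ::= read
  5  $ end read read  read read end $       match read
  6  $ end read       read end $            match read
  7  $ end            end $                 match end
Accept reached after 7 steps.

7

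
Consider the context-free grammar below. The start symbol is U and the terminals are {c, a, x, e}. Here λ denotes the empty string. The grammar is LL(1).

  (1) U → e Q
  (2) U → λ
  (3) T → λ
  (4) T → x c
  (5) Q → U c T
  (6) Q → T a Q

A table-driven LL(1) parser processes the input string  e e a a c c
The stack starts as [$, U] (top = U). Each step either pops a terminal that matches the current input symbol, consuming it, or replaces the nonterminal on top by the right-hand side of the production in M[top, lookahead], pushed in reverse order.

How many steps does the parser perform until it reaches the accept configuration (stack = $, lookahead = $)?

17

      Stack        Input          Action
   1  $ U          e e a a c c $  expand U → e Q
   2  $ Q e        e e a a c c $  match e
   3  $ Q          e a a c c $    expand Q → U c T
   4  $ T c U      e a a c c $    expand U → e Q
   5  $ T c Q e    e a a c c $    match e
   6  $ T c Q      a a c c $      expand Q → T a Q
   7  $ T c Q a T  a a c c $      expand T → λ
   8  $ T c Q a    a a c c $      match a
   9  $ T c Q      a c c $        expand Q → T a Q
  10  $ T c Q a T  a c c $        expand T → λ
  11  $ T c Q a    a c c $        match a
  12  $ T c Q      c c $          expand Q → U c T
  13  $ T c T c U  c c $          expand U → λ
  14  $ T c T c    c c $          match c
  15  $ T c T      c $            expand T → λ
  16  $ T c        c $            match c
  17  $ T          $              expand T → λ
Accept reached after 17 steps.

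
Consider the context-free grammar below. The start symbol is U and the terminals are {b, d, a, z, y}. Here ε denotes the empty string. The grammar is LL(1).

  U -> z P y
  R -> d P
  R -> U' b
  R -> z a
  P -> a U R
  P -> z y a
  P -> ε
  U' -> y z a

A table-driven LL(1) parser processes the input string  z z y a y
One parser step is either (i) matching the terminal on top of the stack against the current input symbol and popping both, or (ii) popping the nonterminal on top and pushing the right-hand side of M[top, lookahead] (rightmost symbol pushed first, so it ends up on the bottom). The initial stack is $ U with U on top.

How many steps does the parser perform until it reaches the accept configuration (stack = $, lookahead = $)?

7

step 1: stack=$ U  input=z z y a y $  — expand U -> z P y
step 2: stack=$ y P z  input=z z y a y $  — match z
step 3: stack=$ y P  input=z y a y $  — expand P -> z y a
step 4: stack=$ y a y z  input=z y a y $  — match z
step 5: stack=$ y a y  input=y a y $  — match y
step 6: stack=$ y a  input=a y $  — match a
step 7: stack=$ y  input=y $  — match y
Accept reached after 7 steps.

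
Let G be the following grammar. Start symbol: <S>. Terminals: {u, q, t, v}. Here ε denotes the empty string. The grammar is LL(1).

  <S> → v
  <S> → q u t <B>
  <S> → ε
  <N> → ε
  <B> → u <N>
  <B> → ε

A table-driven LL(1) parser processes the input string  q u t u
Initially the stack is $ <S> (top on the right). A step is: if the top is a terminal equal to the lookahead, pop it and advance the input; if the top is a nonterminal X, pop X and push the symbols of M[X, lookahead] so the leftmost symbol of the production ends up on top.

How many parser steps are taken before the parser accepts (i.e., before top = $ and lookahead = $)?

     Stack        Input      Action
  1  $ <S>        q u t u $  expand <S> → q u t <B>
  2  $ <B> t u q  q u t u $  match q
  3  $ <B> t u    u t u $    match u
  4  $ <B> t      t u $      match t
  5  $ <B>        u $        expand <B> → u <N>
  6  $ <N> u      u $        match u
  7  $ <N>        $          expand <N> → ε
Accept reached after 7 steps.

7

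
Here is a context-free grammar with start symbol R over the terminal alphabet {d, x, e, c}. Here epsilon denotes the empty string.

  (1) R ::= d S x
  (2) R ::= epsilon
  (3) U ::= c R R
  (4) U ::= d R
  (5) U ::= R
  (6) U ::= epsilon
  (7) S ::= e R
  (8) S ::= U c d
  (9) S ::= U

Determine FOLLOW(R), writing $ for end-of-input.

{$, c, d, x}

FIRST(R): from R::=d S x we get {d}; from R::=epsilon we get {epsilon}. So FIRST(R) = {epsilon, d}.
FIRST(U): from U::=c R R we get {c}; from U::=d R we get {d}; from U::=R we get {epsilon, d}; from U::=epsilon we get {epsilon}. So FIRST(U) = {epsilon, c, d}.
FIRST(S): from S::=e R we get {e}; from S::=U c d we get {c, d}; from S::=U we get {epsilon, c, d}. So FIRST(S) = {epsilon, c, d, e}.
FOLLOW(R) includes $ since R is the start symbol.
FOLLOW(S): in R::=d S x, S is followed by x with FIRST {x}. Thus FOLLOW(S) = {x}.
FOLLOW(U): in S::=U c d, U is followed by c d with FIRST {c}; in S::=U, the suffix after U is empty, so FOLLOW(U) ⊇ FOLLOW(S) = {x}. Thus FOLLOW(U) = {c, x}.
FOLLOW(R): in U::=c R R (occurrence 1), R is followed by R with FIRST {epsilon, d}; in U::=c R R (occurrence 1), the suffix after R is nullable, so FOLLOW(R) ⊇ FOLLOW(U) = {c, x}; in U::=c R R (occurrence 2), the suffix after R is empty, so FOLLOW(R) ⊇ FOLLOW(U) = {c, x}; in U::=d R, the suffix after R is empty, so FOLLOW(R) ⊇ FOLLOW(U) = {c, x}; in U::=R, the suffix after R is empty, so FOLLOW(R) ⊇ FOLLOW(U) = {c, x}; in S::=e R, the suffix after R is empty, so FOLLOW(R) ⊇ FOLLOW(S) = {x}. Thus FOLLOW(R) = {$, c, d, x}.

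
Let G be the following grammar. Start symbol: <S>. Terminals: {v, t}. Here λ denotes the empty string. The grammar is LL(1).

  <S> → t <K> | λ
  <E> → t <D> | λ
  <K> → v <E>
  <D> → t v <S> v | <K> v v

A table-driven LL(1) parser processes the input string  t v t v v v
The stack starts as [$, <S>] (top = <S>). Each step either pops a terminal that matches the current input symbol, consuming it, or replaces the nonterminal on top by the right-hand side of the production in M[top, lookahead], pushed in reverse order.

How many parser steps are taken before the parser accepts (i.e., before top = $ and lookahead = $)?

step 1: stack=$ <S>  input=t v t v v v $  — expand <S> → t <K>
step 2: stack=$ <K> t  input=t v t v v v $  — match t
step 3: stack=$ <K>  input=v t v v v $  — expand <K> → v <E>
step 4: stack=$ <E> v  input=v t v v v $  — match v
step 5: stack=$ <E>  input=t v v v $  — expand <E> → t <D>
step 6: stack=$ <D> t  input=t v v v $  — match t
step 7: stack=$ <D>  input=v v v $  — expand <D> → <K> v v
step 8: stack=$ v v <K>  input=v v v $  — expand <K> → v <E>
step 9: stack=$ v v <E> v  input=v v v $  — match v
step 10: stack=$ v v <E>  input=v v $  — expand <E> → λ
step 11: stack=$ v v  input=v v $  — match v
step 12: stack=$ v  input=v $  — match v
Accept reached after 12 steps.

12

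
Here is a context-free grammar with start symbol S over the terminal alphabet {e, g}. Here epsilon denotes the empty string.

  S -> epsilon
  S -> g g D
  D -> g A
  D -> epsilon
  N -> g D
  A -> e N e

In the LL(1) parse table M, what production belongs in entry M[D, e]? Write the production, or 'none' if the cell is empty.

FIRST(S) = {epsilon, g}
FIRST(D) = {epsilon, g}
FIRST(N) = {g}
FIRST(A) = {e}
FOLLOW(S) includes $ since S is the start symbol.
FOLLOW(S): S appears on no right-hand side. Thus FOLLOW(S) = {$}.
FOLLOW(N): in A->e N e, N is followed by e with FIRST {e}. Thus FOLLOW(N) = {e}.
FOLLOW(D): in S->g g D, the suffix after D is empty, so FOLLOW(D) ⊇ FOLLOW(S) = {$}; in N->g D, the suffix after D is empty, so FOLLOW(D) ⊇ FOLLOW(N) = {e}. Thus FOLLOW(D) = {$, e}.
For D -> g A: FIRST(g A) = {g}, so it goes in M[D, t] for t ∈ {g}.
For D -> epsilon: FIRST(epsilon) = {epsilon}, so it goes in M[D, t] for t ∈ {}; since epsilon ∈ FIRST, also for every t ∈ FOLLOW(D) = {$, e}.

D -> epsilon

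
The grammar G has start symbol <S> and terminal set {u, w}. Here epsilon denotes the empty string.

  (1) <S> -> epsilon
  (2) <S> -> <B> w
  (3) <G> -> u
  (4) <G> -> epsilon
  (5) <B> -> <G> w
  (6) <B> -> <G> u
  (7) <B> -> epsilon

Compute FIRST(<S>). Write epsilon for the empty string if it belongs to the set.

FIRST(<G>) = {epsilon, u}
FIRST(<B>) = {epsilon, u, w}  (via <G> w, <G> u)
FIRST(<S>) = {epsilon, u, w}  (via <B> w)

{epsilon, u, w}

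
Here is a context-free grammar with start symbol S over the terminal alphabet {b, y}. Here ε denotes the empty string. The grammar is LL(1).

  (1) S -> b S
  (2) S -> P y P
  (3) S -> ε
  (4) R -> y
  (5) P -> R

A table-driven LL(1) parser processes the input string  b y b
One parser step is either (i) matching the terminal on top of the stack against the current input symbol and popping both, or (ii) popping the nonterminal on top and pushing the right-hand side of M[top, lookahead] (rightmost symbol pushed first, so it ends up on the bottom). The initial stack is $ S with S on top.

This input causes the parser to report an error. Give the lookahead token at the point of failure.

     Stack    Input    Action
  1  $ S      b y b $  expand S -> b S
  2  $ S b    b y b $  match b
  3  $ S      y b $    expand S -> P y P
  4  $ P y P  y b $    expand P -> R
  5  $ P y R  y b $    expand R -> y
  6  $ P y y  y b $    match y
  7  $ P y    b $      error: top is terminal y but lookahead is b

b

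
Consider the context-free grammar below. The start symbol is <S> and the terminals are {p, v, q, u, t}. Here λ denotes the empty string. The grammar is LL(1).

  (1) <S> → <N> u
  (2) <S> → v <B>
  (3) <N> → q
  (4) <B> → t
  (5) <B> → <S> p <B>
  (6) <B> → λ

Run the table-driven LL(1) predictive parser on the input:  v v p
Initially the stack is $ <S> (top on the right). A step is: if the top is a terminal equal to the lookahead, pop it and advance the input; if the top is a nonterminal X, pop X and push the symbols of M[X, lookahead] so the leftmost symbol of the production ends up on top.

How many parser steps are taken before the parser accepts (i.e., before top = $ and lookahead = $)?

step 1: stack=$ <S>  input=v v p $  — expand <S> → v <B>
step 2: stack=$ <B> v  input=v v p $  — match v
step 3: stack=$ <B>  input=v p $  — expand <B> → <S> p <B>
step 4: stack=$ <B> p <S>  input=v p $  — expand <S> → v <B>
step 5: stack=$ <B> p <B> v  input=v p $  — match v
step 6: stack=$ <B> p <B>  input=p $  — expand <B> → λ
step 7: stack=$ <B> p  input=p $  — match p
step 8: stack=$ <B>  input=$  — expand <B> → λ
Accept reached after 8 steps.

8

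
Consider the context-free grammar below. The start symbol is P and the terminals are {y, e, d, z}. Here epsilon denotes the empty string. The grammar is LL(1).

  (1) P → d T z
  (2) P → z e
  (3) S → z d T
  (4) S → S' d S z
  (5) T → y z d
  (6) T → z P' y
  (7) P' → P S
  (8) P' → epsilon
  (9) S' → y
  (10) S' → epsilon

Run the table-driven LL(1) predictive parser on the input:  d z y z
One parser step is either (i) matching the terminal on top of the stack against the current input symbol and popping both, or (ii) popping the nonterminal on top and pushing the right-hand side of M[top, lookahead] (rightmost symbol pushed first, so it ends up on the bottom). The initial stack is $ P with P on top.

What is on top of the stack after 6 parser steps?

z

     Stack       Input      Action
  1  $ P         d z y z $  expand P → d T z
  2  $ z T d     d z y z $  match d
  3  $ z T       z y z $    expand T → z P' y
  4  $ z y P' z  z y z $    match z
  5  $ z y P'    y z $      expand P' → epsilon
  6  $ z y       y z $      match y
Stack after step 6: $ z (top = z).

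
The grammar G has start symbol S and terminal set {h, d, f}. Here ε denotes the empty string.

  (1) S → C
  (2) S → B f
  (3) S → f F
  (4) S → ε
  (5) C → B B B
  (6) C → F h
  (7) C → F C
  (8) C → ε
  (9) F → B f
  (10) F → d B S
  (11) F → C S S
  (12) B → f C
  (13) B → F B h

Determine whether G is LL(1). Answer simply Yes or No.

No

FIRST(S) = {ε, d, f, h}
FIRST(C) = {ε, d, f, h}
FIRST(F) = {ε, d, f, h}
FIRST(B) = {d, f, h}
FOLLOW(S) = {$, d, f, h}
FOLLOW(C) = {$, d, f, h}
FOLLOW(F) = {$, d, f, h}
FOLLOW(B) = {$, d, f, h}
Cell M[B, f] receives both B → f C and B → F B h — the grammar is not LL(1).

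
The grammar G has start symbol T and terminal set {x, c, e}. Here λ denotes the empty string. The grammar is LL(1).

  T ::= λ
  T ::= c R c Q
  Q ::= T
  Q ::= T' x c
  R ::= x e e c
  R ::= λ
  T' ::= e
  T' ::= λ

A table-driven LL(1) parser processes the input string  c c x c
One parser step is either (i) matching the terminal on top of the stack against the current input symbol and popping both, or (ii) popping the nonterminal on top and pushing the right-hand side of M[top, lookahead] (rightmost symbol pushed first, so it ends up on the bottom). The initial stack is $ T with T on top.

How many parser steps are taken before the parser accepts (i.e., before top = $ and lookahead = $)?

8

step 1: stack=$ T  input=c c x c $  — expand T ::= c R c Q
step 2: stack=$ Q c R c  input=c c x c $  — match c
step 3: stack=$ Q c R  input=c x c $  — expand R ::= λ
step 4: stack=$ Q c  input=c x c $  — match c
step 5: stack=$ Q  input=x c $  — expand Q ::= T' x c
step 6: stack=$ c x T'  input=x c $  — expand T' ::= λ
step 7: stack=$ c x  input=x c $  — match x
step 8: stack=$ c  input=c $  — match c
Accept reached after 8 steps.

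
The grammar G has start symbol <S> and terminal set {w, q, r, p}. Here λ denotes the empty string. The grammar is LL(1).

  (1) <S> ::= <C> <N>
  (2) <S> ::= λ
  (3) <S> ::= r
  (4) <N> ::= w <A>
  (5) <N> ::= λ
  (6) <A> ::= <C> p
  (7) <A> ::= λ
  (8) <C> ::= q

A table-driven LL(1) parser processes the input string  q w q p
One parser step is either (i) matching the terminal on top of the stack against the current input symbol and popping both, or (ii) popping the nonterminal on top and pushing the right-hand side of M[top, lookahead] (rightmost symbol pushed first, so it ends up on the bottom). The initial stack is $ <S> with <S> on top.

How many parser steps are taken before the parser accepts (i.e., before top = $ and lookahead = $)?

9

step 1: stack=$ <S>  input=q w q p $  — expand <S> ::= <C> <N>
step 2: stack=$ <N> <C>  input=q w q p $  — expand <C> ::= q
step 3: stack=$ <N> q  input=q w q p $  — match q
step 4: stack=$ <N>  input=w q p $  — expand <N> ::= w <A>
step 5: stack=$ <A> w  input=w q p $  — match w
step 6: stack=$ <A>  input=q p $  — expand <A> ::= <C> p
step 7: stack=$ p <C>  input=q p $  — expand <C> ::= q
step 8: stack=$ p q  input=q p $  — match q
step 9: stack=$ p  input=p $  — match p
Accept reached after 9 steps.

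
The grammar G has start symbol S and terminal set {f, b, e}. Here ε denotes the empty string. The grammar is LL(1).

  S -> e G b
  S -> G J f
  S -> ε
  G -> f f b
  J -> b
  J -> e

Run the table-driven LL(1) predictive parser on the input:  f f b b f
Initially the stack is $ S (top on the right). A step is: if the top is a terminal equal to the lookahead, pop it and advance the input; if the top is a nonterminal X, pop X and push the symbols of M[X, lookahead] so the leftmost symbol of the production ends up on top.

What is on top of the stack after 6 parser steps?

b

     Stack        Input        Action
  1  $ S          f f b b f $  expand S -> G J f
  2  $ f J G      f f b b f $  expand G -> f f b
  3  $ f J b f f  f f b b f $  match f
  4  $ f J b f    f b b f $    match f
  5  $ f J b      b b f $      match b
  6  $ f J        b f $        expand J -> b
Stack after step 6: $ f b (top = b).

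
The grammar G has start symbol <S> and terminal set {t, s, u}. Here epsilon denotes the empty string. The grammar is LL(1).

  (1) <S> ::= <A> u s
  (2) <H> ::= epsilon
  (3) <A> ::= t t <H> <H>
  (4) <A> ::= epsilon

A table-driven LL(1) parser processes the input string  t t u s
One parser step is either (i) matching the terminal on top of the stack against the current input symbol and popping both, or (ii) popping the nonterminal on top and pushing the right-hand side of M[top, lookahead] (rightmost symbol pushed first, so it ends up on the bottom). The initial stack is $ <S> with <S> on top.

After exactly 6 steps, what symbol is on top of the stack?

u

     Stack              Input      Action
  1  $ <S>              t t u s $  expand <S> ::= <A> u s
  2  $ s u <A>          t t u s $  expand <A> ::= t t <H> <H>
  3  $ s u <H> <H> t t  t t u s $  match t
  4  $ s u <H> <H> t    t u s $    match t
  5  $ s u <H> <H>      u s $      expand <H> ::= epsilon
  6  $ s u <H>          u s $      expand <H> ::= epsilon
Stack after step 6: $ s u (top = u).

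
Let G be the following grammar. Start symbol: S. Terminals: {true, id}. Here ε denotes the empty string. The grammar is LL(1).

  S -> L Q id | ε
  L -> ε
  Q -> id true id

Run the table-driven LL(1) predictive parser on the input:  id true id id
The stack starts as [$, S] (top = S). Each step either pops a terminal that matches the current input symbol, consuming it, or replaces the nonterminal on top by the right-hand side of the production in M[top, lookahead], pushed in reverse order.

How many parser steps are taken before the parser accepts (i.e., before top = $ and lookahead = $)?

7

step 1: stack=$ S  input=id true id id $  — expand S -> L Q id
step 2: stack=$ id Q L  input=id true id id $  — expand L -> ε
step 3: stack=$ id Q  input=id true id id $  — expand Q -> id true id
step 4: stack=$ id id true id  input=id true id id $  — match id
step 5: stack=$ id id true  input=true id id $  — match true
step 6: stack=$ id id  input=id id $  — match id
step 7: stack=$ id  input=id $  — match id
Accept reached after 7 steps.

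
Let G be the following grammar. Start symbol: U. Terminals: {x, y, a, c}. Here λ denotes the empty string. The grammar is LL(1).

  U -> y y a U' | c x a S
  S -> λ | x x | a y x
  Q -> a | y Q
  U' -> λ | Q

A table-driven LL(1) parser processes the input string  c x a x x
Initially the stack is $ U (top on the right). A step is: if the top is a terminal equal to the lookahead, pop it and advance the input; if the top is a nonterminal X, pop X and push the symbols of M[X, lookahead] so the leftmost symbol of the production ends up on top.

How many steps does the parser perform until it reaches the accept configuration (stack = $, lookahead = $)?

7

step 1: stack=$ U  input=c x a x x $  — expand U -> c x a S
step 2: stack=$ S a x c  input=c x a x x $  — match c
step 3: stack=$ S a x  input=x a x x $  — match x
step 4: stack=$ S a  input=a x x $  — match a
step 5: stack=$ S  input=x x $  — expand S -> x x
step 6: stack=$ x x  input=x x $  — match x
step 7: stack=$ x  input=x $  — match x
Accept reached after 7 steps.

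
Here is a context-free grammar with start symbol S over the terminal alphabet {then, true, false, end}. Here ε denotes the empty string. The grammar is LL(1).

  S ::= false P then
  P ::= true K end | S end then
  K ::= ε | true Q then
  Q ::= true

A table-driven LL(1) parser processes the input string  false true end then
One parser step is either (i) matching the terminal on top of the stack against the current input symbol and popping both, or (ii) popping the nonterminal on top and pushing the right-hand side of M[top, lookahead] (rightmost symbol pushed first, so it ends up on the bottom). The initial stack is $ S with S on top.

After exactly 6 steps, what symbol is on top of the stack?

then

     Stack              Input                  Action
  1  $ S                false true end then $  expand S ::= false P then
  2  $ then P false     false true end then $  match false
  3  $ then P           true end then $        expand P ::= true K end
  4  $ then end K true  true end then $        match true
  5  $ then end K       end then $             expand K ::= ε
  6  $ then end         end then $             match end
Stack after step 6: $ then (top = then).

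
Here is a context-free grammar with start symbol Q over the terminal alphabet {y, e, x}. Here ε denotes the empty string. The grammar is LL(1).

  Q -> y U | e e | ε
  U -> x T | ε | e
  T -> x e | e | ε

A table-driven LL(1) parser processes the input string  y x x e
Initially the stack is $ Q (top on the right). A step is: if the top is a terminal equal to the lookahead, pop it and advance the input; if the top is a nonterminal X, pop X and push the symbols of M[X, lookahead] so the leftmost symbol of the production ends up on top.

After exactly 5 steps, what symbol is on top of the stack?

     Stack  Input      Action
  1  $ Q    y x x e $  expand Q -> y U
  2  $ U y  y x x e $  match y
  3  $ U    x x e $    expand U -> x T
  4  $ T x  x x e $    match x
  5  $ T    x e $      expand T -> x e
Stack after step 5: $ e x (top = x).

x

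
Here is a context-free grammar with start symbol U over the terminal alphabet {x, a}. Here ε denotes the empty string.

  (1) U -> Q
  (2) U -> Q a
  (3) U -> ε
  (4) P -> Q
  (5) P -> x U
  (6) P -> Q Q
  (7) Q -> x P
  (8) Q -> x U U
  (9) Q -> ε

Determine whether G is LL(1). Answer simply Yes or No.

FIRST(U) = {ε, a, x}
FIRST(P) = {ε, x}
FIRST(Q) = {ε, x}
FOLLOW(U) = {$, a, x}
FOLLOW(P) = {$, a, x}
FOLLOW(Q) = {$, a, x}
Cell M[P, $] receives both P -> Q and P -> Q Q — the grammar is not LL(1).

No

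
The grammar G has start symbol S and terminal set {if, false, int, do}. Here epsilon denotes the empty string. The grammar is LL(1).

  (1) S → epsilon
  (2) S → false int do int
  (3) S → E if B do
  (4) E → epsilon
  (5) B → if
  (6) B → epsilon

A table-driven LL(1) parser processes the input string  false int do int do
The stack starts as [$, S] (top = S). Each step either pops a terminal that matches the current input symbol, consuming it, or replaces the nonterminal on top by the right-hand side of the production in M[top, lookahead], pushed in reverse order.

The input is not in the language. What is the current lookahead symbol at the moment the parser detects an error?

do

step 1: stack=$ S  input=false int do int do $  — expand S → false int do int
step 2: stack=$ int do int false  input=false int do int do $  — match false
step 3: stack=$ int do int  input=int do int do $  — match int
step 4: stack=$ int do  input=do int do $  — match do
step 5: stack=$ int  input=int do $  — match int
step 6: stack=$  input=do $  — error: stack empty but input remains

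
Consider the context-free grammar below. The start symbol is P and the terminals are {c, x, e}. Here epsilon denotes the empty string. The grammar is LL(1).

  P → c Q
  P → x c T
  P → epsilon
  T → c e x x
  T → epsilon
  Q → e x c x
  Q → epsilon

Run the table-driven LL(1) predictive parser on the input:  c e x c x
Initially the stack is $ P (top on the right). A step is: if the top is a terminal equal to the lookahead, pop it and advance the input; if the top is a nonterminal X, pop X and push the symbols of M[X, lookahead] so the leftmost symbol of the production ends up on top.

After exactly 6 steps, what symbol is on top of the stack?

x

step 1: stack=$ P  input=c e x c x $  — expand P → c Q
step 2: stack=$ Q c  input=c e x c x $  — match c
step 3: stack=$ Q  input=e x c x $  — expand Q → e x c x
step 4: stack=$ x c x e  input=e x c x $  — match e
step 5: stack=$ x c x  input=x c x $  — match x
step 6: stack=$ x c  input=c x $  — match c
Stack after step 6: $ x (top = x).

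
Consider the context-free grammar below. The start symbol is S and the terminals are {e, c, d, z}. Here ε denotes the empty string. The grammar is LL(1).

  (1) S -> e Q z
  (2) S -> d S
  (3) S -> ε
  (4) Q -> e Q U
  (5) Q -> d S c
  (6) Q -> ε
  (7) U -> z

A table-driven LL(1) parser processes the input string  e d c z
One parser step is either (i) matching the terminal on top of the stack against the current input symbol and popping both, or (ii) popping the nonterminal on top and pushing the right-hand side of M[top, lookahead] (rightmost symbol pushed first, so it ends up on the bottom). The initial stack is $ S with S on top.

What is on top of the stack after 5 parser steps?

c

     Stack      Input      Action
  1  $ S        e d c z $  expand S -> e Q z
  2  $ z Q e    e d c z $  match e
  3  $ z Q      d c z $    expand Q -> d S c
  4  $ z c S d  d c z $    match d
  5  $ z c S    c z $      expand S -> ε
Stack after step 5: $ z c (top = c).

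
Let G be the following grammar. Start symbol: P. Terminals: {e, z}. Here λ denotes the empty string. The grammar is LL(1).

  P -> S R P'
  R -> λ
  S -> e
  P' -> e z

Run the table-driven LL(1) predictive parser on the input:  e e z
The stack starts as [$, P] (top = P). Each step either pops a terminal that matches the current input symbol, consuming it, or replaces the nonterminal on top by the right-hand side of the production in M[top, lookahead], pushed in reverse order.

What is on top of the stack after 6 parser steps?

step 1: stack=$ P  input=e e z $  — expand P -> S R P'
step 2: stack=$ P' R S  input=e e z $  — expand S -> e
step 3: stack=$ P' R e  input=e e z $  — match e
step 4: stack=$ P' R  input=e z $  — expand R -> λ
step 5: stack=$ P'  input=e z $  — expand P' -> e z
step 6: stack=$ z e  input=e z $  — match e
Stack after step 6: $ z (top = z).

z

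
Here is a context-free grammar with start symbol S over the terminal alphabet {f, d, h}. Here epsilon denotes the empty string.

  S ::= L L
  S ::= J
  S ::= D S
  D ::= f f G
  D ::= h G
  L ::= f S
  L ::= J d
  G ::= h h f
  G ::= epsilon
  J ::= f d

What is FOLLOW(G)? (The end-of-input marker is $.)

{f, h}

FIRST(D): from D::=f f G we get {f}; from D::=h G we get {h}. So FIRST(D) = {f, h}.
FIRST(G): from G::=h h f we get {h}; from G::=epsilon we get {epsilon}. So FIRST(G) = {epsilon, h}.
FIRST(J): from J::=f d we get {f}. So FIRST(J) = {f}.
FIRST(L): from L::=f S we get {f}; from L::=J d we get {f}. So FIRST(L) = {f}.
FIRST(S): from S::=L L we get {f}; from S::=J we get {f}; from S::=D S we get {f, h}. So FIRST(S) = {f, h}.
FOLLOW(S) includes $ since S is the start symbol.
FOLLOW(D): in S::=D S, D is followed by S with FIRST {f, h}. Thus FOLLOW(D) = {f, h}.
FOLLOW(G): in D::=f f G, the suffix after G is empty, so FOLLOW(G) ⊇ FOLLOW(D) = {f, h}; in D::=h G, the suffix after G is empty, so FOLLOW(G) ⊇ FOLLOW(D) = {f, h}. Thus FOLLOW(G) = {f, h}.
FOLLOW(S): in S::=D S, the suffix after S is empty (adds nothing new); in L::=f S, the suffix after S is empty, so FOLLOW(S) ⊇ FOLLOW(L) = {$, f}. Thus FOLLOW(S) = {$, f}.
FOLLOW(L): in S::=L L (occurrence 1), L is followed by L with FIRST {f}; in S::=L L (occurrence 2), the suffix after L is empty, so FOLLOW(L) ⊇ FOLLOW(S) = {$, f}. Thus FOLLOW(L) = {$, f}.
FOLLOW(J): in S::=J, the suffix after J is empty, so FOLLOW(J) ⊇ FOLLOW(S) = {$, f}; in L::=J d, J is followed by d with FIRST {d}. Thus FOLLOW(J) = {$, d, f}.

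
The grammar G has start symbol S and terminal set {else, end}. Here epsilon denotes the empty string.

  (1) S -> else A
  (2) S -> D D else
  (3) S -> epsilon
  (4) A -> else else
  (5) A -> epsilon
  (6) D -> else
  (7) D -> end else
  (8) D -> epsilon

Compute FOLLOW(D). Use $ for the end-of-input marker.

{else, end}

FIRST(A): from A->else else we get {else}; from A->epsilon we get {epsilon}. So FIRST(A) = {epsilon, else}.
FIRST(D): from D->else we get {else}; from D->end else we get {end}; from D->epsilon we get {epsilon}. So FIRST(D) = {epsilon, else, end}.
FIRST(S): from S->else A we get {else}; from S->D D else we get {else, end}; from S->epsilon we get {epsilon}. So FIRST(S) = {epsilon, else, end}.
FOLLOW(S) includes $ since S is the start symbol.
FOLLOW(S): S appears on no right-hand side. Thus FOLLOW(S) = {$}.
FOLLOW(A): in S->else A, the suffix after A is empty, so FOLLOW(A) ⊇ FOLLOW(S) = {$}. Thus FOLLOW(A) = {$}.
FOLLOW(D): in S->D D else (occurrence 1), D is followed by D else with FIRST {else, end}; in S->D D else (occurrence 2), D is followed by else with FIRST {else}. Thus FOLLOW(D) = {else, end}.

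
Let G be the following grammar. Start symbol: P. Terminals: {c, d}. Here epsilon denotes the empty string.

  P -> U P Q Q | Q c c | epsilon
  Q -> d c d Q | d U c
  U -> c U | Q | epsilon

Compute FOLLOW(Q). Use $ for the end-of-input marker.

FIRST(Q): from Q->d c d Q we get {d}; from Q->d U c we get {d}. So FIRST(Q) = {d}.
FIRST(U): from U->c U we get {c}; from U->Q we get {d}; from U->epsilon we get {epsilon}. So FIRST(U) = {epsilon, c, d}.
FIRST(P): from P->U P Q Q we get {c, d}; from P->Q c c we get {d}; from P->epsilon we get {epsilon}. So FIRST(P) = {epsilon, c, d}.
FOLLOW(P) includes $ since P is the start symbol.
FOLLOW(P): in P->U P Q Q, P is followed by Q Q with FIRST {d}. Thus FOLLOW(P) = {$, d}.
FOLLOW(U): in P->U P Q Q, U is followed by P Q Q with FIRST {c, d}; in Q->d U c, U is followed by c with FIRST {c}; in U->c U, the suffix after U is empty (adds nothing new). Thus FOLLOW(U) = {c, d}.
FOLLOW(Q): in P->U P Q Q (occurrence 1), Q is followed by Q with FIRST {d}; in P->U P Q Q (occurrence 2), the suffix after Q is empty, so FOLLOW(Q) ⊇ FOLLOW(P) = {$, d}; in P->Q c c, Q is followed by c c with FIRST {c}; in Q->d c d Q, the suffix after Q is empty (adds nothing new); in U->Q, the suffix after Q is empty, so FOLLOW(Q) ⊇ FOLLOW(U) = {c, d}. Thus FOLLOW(Q) = {$, c, d}.

{$, c, d}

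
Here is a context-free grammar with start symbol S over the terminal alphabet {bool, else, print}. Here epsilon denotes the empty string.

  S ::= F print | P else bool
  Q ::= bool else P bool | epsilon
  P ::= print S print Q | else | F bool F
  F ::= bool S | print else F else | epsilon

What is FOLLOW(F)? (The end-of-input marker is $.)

FIRST(Q): from Q::=bool else P bool we get {bool}; from Q::=epsilon we get {epsilon}. So FIRST(Q) = {epsilon, bool}.
FIRST(F): from F::=bool S we get {bool}; from F::=print else F else we get {print}; from F::=epsilon we get {epsilon}. So FIRST(F) = {epsilon, bool, print}.
FIRST(P): from P::=print S print Q we get {print}; from P::=else we get {else}; from P::=F bool F we get {bool, print}. So FIRST(P) = {bool, else, print}.
FIRST(S): from S::=F print we get {bool, print}; from S::=P else bool we get {bool, else, print}. So FIRST(S) = {bool, else, print}.
FOLLOW(S) includes $ since S is the start symbol.
FOLLOW(P): in S::=P else bool, P is followed by else bool with FIRST {else}; in Q::=bool else P bool, P is followed by bool with FIRST {bool}. Thus FOLLOW(P) = {bool, else}.
FOLLOW(Q): in P::=print S print Q, the suffix after Q is empty, so FOLLOW(Q) ⊇ FOLLOW(P) = {bool, else}. Thus FOLLOW(Q) = {bool, else}.
FOLLOW(F): in S::=F print, F is followed by print with FIRST {print}; in P::=F bool F (occurrence 1), F is followed by bool F with FIRST {bool}; in P::=F bool F (occurrence 2), the suffix after F is empty, so FOLLOW(F) ⊇ FOLLOW(P) = {bool, else}; in F::=print else F else, F is followed by else with FIRST {else}. Thus FOLLOW(F) = {bool, else, print}.
FOLLOW(S): in P::=print S print Q, S is followed by print Q with FIRST {print}; in F::=bool S, the suffix after S is empty, so FOLLOW(S) ⊇ FOLLOW(F) = {bool, else, print}. Thus FOLLOW(S) = {$, bool, else, print}.

{bool, else, print}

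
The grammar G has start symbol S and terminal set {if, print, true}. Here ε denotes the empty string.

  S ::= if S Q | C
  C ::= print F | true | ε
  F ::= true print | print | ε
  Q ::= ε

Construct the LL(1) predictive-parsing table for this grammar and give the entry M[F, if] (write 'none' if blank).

none

FIRST(C): from C::=print F we get {print}; from C::=true we get {true}; from C::=ε we get {ε}. So FIRST(C) = {ε, print, true}.
FIRST(F): from F::=true print we get {true}; from F::=print we get {print}; from F::=ε we get {ε}. So FIRST(F) = {ε, print, true}.
FIRST(Q): from Q::=ε we get {ε}. So FIRST(Q) = {ε}.
FIRST(S): from S::=if S Q we get {if}; from S::=C we get {ε, print, true}. So FIRST(S) = {ε, if, print, true}.
FOLLOW(S) includes $ since S is the start symbol.
FOLLOW(C): in S::=C, the suffix after C is empty, so FOLLOW(C) ⊇ FOLLOW(S) = {$}. Thus FOLLOW(C) = {$}.
FOLLOW(F): in C::=print F, the suffix after F is empty, so FOLLOW(F) ⊇ FOLLOW(C) = {$}. Thus FOLLOW(F) = {$}.
For F ::= true print: FIRST(true print) = {true}, so it goes in M[F, t] for t ∈ {true}.
For F ::= print: FIRST(print) = {print}, so it goes in M[F, t] for t ∈ {print}.
For F ::= ε: FIRST(ε) = {ε}, so it goes in M[F, t] for t ∈ {}; since ε ∈ FIRST, also for every t ∈ FOLLOW(F) = {$}.
None of these place a production in M[F, if].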